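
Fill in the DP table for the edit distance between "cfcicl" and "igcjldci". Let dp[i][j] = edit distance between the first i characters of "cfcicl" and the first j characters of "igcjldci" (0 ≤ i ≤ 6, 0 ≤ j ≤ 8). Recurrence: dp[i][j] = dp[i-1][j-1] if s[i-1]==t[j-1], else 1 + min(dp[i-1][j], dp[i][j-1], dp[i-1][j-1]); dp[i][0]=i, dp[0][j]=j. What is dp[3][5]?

4

   ''  i  g  c  j  l  d  c  i
''  0  1  2  3  4  5  6  7  8
 c  1  1  2  2  3  4  5  6  7
 f  2  2  2  3  3  4  5  6  7
 c  3  3  3  2  3  4  5  5  6
 i  4  3  4  3  3  4  5  6  5
 c  5  4  4  4  4  4  5  5  6
 l  6  5  5  5  5  4  5  6  6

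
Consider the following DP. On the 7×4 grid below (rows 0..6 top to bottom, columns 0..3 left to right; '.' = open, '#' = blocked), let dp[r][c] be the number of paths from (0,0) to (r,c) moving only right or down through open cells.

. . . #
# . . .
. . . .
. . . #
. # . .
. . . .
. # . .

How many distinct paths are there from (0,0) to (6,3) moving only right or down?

r\c   0   1   2   3
  0   1   1   1   0
  1   0   1   2   2
  2   0   1   3   5
  3   0   1   4   0
  4   0   0   4   4
  5   0   0   4   8
  6   0   0   4  12

12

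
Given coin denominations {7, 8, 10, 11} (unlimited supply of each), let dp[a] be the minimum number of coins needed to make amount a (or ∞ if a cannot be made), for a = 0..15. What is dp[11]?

1

 a  0  1  2  3  4  5  6  7  8  9 10 11 12 13 14 15
dp  0  -  -  -  -  -  -  1  1  -  1  1  -  -  2  2
(- denotes ∞ / unreachable)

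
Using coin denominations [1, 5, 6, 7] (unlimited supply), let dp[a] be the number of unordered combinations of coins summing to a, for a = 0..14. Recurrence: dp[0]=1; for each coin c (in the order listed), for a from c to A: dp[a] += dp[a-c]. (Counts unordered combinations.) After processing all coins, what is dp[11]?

after  coin     0     1     2     3     4     5     6     7     8     9    10    11    12    13    14
          1     1     1     1     1     1     1     1     1     1     1     1     1     1     1     1
          5     1     1     1     1     1     2     2     2     2     2     3     3     3     3     3
          6     1     1     1     1     1     2     3     3     3     3     4     5     6     6     6
          7     1     1     1     1     1     2     3     4     4     4     5     6     8     9    10

6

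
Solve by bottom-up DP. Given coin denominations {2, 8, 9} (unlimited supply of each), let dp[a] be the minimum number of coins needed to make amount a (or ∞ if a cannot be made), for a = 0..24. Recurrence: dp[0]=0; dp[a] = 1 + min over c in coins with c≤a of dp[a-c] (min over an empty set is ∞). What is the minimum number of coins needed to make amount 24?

3

 a  0  1  2  3  4  5  6  7  8  9 10 11 12 13 14 15 16 17 18 19 20 21 22 23 24
dp  0  -  1  -  2  -  3  -  1  1  2  2  3  3  4  4  2  2  2  3  3  4  4  5  3
(- denotes ∞ / unreachable)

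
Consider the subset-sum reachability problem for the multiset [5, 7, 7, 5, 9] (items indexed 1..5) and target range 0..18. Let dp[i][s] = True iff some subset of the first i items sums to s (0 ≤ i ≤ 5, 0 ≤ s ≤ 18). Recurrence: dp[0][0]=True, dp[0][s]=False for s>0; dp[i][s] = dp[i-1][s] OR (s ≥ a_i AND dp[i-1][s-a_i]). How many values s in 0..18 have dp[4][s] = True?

i\s   0   1   2   3   4   5   6   7   8   9  10  11  12  13  14  15  16  17  18
  0   T   F   F   F   F   F   F   F   F   F   F   F   F   F   F   F   F   F   F
  1   T   F   F   F   F   T   F   F   F   F   F   F   F   F   F   F   F   F   F
  2   T   F   F   F   F   T   F   T   F   F   F   F   T   F   F   F   F   F   F
  3   T   F   F   F   F   T   F   T   F   F   F   F   T   F   T   F   F   F   F
  4   T   F   F   F   F   T   F   T   F   F   T   F   T   F   T   F   F   T   F
  5   T   F   F   F   F   T   F   T   F   T   T   F   T   F   T   F   T   T   F

7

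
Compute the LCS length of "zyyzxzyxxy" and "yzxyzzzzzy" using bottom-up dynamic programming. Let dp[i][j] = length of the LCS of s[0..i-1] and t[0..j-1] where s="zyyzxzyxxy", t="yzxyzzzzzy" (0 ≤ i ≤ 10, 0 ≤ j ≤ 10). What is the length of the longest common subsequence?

5

   ''  y  z  x  y  z  z  z  z  z  y
''  0  0  0  0  0  0  0  0  0  0  0
 z  0  0  1  1  1  1  1  1  1  1  1
 y  0  1  1  1  2  2  2  2  2  2  2
 y  0  1  1  1  2  2  2  2  2  2  3
 z  0  1  2  2  2  3  3  3  3  3  3
 x  0  1  2  3  3  3  3  3  3  3  3
 z  0  1  2  3  3  4  4  4  4  4  4
 y  0  1  2  3  4  4  4  4  4  4  5
 x  0  1  2  3  4  4  4  4  4  4  5
 x  0  1  2  3  4  4  4  4  4  4  5
 y  0  1  2  3  4  4  4  4  4  4  5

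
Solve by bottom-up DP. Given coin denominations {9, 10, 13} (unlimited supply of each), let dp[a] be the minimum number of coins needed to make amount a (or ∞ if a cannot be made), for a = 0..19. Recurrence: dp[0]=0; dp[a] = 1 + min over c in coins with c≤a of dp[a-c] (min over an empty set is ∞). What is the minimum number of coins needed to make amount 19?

 a  0  1  2  3  4  5  6  7  8  9 10 11 12 13 14 15 16 17 18 19
dp  0  -  -  -  -  -  -  -  -  1  1  -  -  1  -  -  -  -  2  2
(- denotes ∞ / unreachable)

2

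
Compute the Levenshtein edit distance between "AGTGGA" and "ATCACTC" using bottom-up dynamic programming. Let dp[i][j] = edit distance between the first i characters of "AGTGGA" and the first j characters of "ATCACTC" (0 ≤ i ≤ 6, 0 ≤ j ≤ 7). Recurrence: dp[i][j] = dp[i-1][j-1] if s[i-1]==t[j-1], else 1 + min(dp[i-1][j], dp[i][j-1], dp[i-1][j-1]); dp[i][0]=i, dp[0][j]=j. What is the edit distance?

6

   ''  A  T  C  A  C  T  C
''  0  1  2  3  4  5  6  7
 A  1  0  1  2  3  4  5  6
 G  2  1  1  2  3  4  5  6
 T  3  2  1  2  3  4  4  5
 G  4  3  2  2  3  4  5  5
 G  5  4  3  3  3  4  5  6
 A  6  5  4  4  3  4  5  6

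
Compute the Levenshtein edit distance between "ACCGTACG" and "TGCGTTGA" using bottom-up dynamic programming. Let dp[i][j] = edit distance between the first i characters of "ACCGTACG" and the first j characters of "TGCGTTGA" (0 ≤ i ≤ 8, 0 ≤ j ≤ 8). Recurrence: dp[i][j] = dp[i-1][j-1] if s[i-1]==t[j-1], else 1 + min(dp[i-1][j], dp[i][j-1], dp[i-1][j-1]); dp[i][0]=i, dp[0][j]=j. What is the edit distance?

   ''  T  G  C  G  T  T  G  A
''  0  1  2  3  4  5  6  7  8
 A  1  1  2  3  4  5  6  7  7
 C  2  2  2  2  3  4  5  6  7
 C  3  3  3  2  3  4  5  6  7
 G  4  4  3  3  2  3  4  5  6
 T  5  4  4  4  3  2  3  4  5
 A  6  5  5  5  4  3  3  4  4
 C  7  6  6  5  5  4  4  4  5
 G  8  7  6  6  5  5  5  4  5

5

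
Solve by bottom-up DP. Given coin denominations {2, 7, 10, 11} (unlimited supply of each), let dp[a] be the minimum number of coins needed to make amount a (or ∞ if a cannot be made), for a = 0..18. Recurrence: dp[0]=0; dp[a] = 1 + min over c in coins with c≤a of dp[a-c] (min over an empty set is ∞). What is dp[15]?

3

 a  0  1  2  3  4  5  6  7  8  9 10 11 12 13 14 15 16 17 18
dp  0  -  1  -  2  -  3  1  4  2  1  1  2  2  2  3  3  2  2
(- denotes ∞ / unreachable)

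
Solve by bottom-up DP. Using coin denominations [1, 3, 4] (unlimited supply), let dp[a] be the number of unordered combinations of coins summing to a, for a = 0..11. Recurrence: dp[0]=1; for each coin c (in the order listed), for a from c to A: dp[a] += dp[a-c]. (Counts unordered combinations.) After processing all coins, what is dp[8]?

after  coin     0     1     2     3     4     5     6     7     8     9    10    11
          1     1     1     1     1     1     1     1     1     1     1     1     1
          3     1     1     1     2     2     2     3     3     3     4     4     4
          4     1     1     1     2     3     3     4     5     6     7     8     9

6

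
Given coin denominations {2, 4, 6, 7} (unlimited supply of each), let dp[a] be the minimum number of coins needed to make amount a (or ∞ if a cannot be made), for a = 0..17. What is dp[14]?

 a  0  1  2  3  4  5  6  7  8  9 10 11 12 13 14 15 16 17
dp  0  -  1  -  1  -  1  1  2  2  2  2  2  2  2  3  3  3
(- denotes ∞ / unreachable)

2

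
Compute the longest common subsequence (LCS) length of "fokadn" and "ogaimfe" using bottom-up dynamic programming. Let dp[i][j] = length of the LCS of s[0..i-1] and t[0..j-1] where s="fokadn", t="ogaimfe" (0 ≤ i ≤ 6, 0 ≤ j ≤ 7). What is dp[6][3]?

2

   ''  o  g  a  i  m  f  e
''  0  0  0  0  0  0  0  0
 f  0  0  0  0  0  0  1  1
 o  0  1  1  1  1  1  1  1
 k  0  1  1  1  1  1  1  1
 a  0  1  1  2  2  2  2  2
 d  0  1  1  2  2  2  2  2
 n  0  1  1  2  2  2  2  2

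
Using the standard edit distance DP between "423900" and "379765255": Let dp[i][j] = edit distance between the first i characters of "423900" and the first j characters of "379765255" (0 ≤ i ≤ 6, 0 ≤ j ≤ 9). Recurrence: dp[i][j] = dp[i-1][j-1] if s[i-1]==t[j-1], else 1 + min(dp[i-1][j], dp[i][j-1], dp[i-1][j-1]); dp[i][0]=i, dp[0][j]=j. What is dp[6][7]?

   ''  3  7  9  7  6  5  2  5  5
''  0  1  2  3  4  5  6  7  8  9
 4  1  1  2  3  4  5  6  7  8  9
 2  2  2  2  3  4  5  6  6  7  8
 3  3  2  3  3  4  5  6  7  7  8
 9  4  3  3  3  4  5  6  7  8  8
 0  5  4  4  4  4  5  6  7  8  9
 0  6  5  5  5  5  5  6  7  8  9

7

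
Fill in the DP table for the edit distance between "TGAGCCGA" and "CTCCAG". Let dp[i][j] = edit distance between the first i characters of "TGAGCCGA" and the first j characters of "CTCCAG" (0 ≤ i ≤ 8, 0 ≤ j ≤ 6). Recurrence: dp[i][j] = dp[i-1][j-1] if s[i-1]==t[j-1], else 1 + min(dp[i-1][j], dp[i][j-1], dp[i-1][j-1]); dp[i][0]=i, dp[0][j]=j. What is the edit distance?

6

   ''  C  T  C  C  A  G
''  0  1  2  3  4  5  6
 T  1  1  1  2  3  4  5
 G  2  2  2  2  3  4  4
 A  3  3  3  3  3  3  4
 G  4  4  4  4  4  4  3
 C  5  4  5  4  4  5  4
 C  6  5  5  5  4  5  5
 G  7  6  6  6  5  5  5
 A  8  7  7  7  6  5  6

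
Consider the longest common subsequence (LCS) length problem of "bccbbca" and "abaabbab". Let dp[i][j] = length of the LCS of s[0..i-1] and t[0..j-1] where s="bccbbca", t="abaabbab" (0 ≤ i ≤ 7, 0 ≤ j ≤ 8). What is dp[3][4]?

   ''  a  b  a  a  b  b  a  b
''  0  0  0  0  0  0  0  0  0
 b  0  0  1  1  1  1  1  1  1
 c  0  0  1  1  1  1  1  1  1
 c  0  0  1  1  1  1  1  1  1
 b  0  0  1  1  1  2  2  2  2
 b  0  0  1  1  1  2  3  3  3
 c  0  0  1  1  1  2  3  3  3
 a  0  1  1  2  2  2  3  4  4

1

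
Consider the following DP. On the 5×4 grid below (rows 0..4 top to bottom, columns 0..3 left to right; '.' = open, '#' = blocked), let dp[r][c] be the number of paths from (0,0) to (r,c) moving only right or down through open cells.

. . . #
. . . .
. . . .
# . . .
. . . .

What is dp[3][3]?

18

r\c   0   1   2   3
  0   1   1   1   0
  1   1   2   3   3
  2   1   3   6   9
  3   0   3   9  18
  4   0   3  12  30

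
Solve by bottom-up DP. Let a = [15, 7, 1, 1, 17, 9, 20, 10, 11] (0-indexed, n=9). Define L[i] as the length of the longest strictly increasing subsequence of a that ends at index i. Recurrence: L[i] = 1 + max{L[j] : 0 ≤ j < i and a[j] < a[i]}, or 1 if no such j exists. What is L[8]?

   i    0    1    2    3    4    5    6    7    8
a[i]   15    7    1    1   17    9   20   10   11
L[i]    1    1    1    1    2    2    3    3    4

4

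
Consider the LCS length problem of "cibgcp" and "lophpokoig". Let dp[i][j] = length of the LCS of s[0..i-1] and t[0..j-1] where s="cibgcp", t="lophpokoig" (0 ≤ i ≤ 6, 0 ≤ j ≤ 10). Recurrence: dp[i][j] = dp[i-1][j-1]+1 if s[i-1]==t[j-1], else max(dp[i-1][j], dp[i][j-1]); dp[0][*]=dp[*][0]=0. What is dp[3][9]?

   ''  l  o  p  h  p  o  k  o  i  g
''  0  0  0  0  0  0  0  0  0  0  0
 c  0  0  0  0  0  0  0  0  0  0  0
 i  0  0  0  0  0  0  0  0  0  1  1
 b  0  0  0  0  0  0  0  0  0  1  1
 g  0  0  0  0  0  0  0  0  0  1  2
 c  0  0  0  0  0  0  0  0  0  1  2
 p  0  0  0  1  1  1  1  1  1  1  2

1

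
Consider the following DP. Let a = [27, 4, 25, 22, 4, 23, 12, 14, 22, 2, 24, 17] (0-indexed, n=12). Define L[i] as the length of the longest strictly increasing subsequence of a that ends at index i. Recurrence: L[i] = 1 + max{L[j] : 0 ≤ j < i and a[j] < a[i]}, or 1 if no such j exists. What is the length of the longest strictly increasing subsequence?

   i    0    1    2    3    4    5    6    7    8    9   10   11
a[i]   27    4   25   22    4   23   12   14   22    2   24   17
L[i]    1    1    2    2    1    3    2    3    4    1    5    4

5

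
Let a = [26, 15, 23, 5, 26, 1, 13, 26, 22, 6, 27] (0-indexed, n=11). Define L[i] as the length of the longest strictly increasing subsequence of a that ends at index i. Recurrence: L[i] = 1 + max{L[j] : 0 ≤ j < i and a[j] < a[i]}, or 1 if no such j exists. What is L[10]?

   i    0    1    2    3    4    5    6    7    8    9   10
a[i]   26   15   23    5   26    1   13   26   22    6   27
L[i]    1    1    2    1    3    1    2    3    3    2    4

4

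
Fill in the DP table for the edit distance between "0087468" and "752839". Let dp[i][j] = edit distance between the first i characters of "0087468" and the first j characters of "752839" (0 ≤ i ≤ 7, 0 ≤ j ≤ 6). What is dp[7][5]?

6

   ''  7  5  2  8  3  9
''  0  1  2  3  4  5  6
 0  1  1  2  3  4  5  6
 0  2  2  2  3  4  5  6
 8  3  3  3  3  3  4  5
 7  4  3  4  4  4  4  5
 4  5  4  4  5  5  5  5
 6  6  5  5  5  6  6  6
 8  7  6  6  6  5  6  7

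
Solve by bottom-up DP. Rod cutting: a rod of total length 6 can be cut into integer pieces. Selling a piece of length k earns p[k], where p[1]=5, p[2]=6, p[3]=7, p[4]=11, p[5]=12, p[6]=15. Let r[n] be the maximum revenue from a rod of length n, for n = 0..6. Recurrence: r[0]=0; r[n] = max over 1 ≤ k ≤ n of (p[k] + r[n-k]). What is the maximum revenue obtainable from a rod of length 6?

30

   n    0    1    2    3    4    5    6
r[n]    0    5   10   15   20   25   30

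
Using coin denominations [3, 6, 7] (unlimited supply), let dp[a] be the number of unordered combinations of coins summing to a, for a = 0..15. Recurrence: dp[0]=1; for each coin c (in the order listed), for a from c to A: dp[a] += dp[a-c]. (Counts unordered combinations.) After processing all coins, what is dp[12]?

after  coin     0     1     2     3     4     5     6     7     8     9    10    11    12    13    14    15
          3     1     0     0     1     0     0     1     0     0     1     0     0     1     0     0     1
          6     1     0     0     1     0     0     2     0     0     2     0     0     3     0     0     3
          7     1     0     0     1     0     0     2     1     0     2     1     0     3     2     1     3

3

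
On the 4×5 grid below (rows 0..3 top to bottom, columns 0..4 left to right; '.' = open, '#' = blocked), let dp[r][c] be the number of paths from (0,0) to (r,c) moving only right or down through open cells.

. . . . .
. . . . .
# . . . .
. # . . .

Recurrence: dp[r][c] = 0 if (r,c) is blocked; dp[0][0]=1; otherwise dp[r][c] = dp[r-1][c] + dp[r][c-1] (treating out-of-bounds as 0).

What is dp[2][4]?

r\c   0   1   2   3   4
  0   1   1   1   1   1
  1   1   2   3   4   5
  2   0   2   5   9  14
  3   0   0   5  14  28

14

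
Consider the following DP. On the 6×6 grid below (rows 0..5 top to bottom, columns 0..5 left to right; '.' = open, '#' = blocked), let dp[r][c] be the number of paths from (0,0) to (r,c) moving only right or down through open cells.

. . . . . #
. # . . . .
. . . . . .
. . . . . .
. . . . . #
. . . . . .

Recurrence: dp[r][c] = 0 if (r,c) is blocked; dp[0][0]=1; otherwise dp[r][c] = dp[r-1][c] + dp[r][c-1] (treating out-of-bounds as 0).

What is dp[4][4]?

r\c   0   1   2   3   4   5
  0   1   1   1   1   1   0
  1   1   0   1   2   3   3
  2   1   1   2   4   7  10
  3   1   2   4   8  15  25
  4   1   3   7  15  30   0
  5   1   4  11  26  56  56

30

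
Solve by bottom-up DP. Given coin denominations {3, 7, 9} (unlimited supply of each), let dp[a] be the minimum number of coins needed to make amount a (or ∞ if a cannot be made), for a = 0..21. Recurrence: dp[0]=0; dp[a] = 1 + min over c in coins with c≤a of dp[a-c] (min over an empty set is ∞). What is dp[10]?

 a  0  1  2  3  4  5  6  7  8  9 10 11 12 13 14 15 16 17 18 19 20 21
dp  0  -  -  1  -  -  2  1  -  1  2  -  2  3  2  3  2  3  2  3  4  3
(- denotes ∞ / unreachable)

2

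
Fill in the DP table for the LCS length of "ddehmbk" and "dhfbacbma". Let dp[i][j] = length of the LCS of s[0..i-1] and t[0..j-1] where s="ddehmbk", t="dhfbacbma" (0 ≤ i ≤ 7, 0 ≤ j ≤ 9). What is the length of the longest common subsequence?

   ''  d  h  f  b  a  c  b  m  a
''  0  0  0  0  0  0  0  0  0  0
 d  0  1  1  1  1  1  1  1  1  1
 d  0  1  1  1  1  1  1  1  1  1
 e  0  1  1  1  1  1  1  1  1  1
 h  0  1  2  2  2  2  2  2  2  2
 m  0  1  2  2  2  2  2  2  3  3
 b  0  1  2  2  3  3  3  3  3  3
 k  0  1  2  2  3  3  3  3  3  3

3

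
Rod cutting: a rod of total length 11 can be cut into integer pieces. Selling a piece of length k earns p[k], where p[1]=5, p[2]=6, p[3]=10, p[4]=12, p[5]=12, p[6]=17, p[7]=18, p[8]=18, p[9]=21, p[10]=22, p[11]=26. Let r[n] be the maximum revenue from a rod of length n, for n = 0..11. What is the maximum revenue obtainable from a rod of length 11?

   n    0    1    2    3    4    5    6    7    8    9   10   11
r[n]    0    5   10   15   20   25   30   35   40   45   50   55

55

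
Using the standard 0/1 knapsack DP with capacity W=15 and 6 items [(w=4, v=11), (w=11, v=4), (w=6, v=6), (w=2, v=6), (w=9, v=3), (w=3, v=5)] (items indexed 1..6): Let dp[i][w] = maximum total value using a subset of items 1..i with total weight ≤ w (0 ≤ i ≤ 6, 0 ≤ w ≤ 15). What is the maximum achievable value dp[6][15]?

i\w   0   1   2   3   4   5   6   7   8   9  10  11  12  13  14  15
  0   0   0   0   0   0   0   0   0   0   0   0   0   0   0   0   0
  1   0   0   0   0  11  11  11  11  11  11  11  11  11  11  11  11
  2   0   0   0   0  11  11  11  11  11  11  11  11  11  11  11  15
  3   0   0   0   0  11  11  11  11  11  11  17  17  17  17  17  17
  4   0   0   6   6  11  11  17  17  17  17  17  17  23  23  23  23
  5   0   0   6   6  11  11  17  17  17  17  17  17  23  23  23  23
  6   0   0   6   6  11  11  17  17  17  22  22  22  23  23  23  28

28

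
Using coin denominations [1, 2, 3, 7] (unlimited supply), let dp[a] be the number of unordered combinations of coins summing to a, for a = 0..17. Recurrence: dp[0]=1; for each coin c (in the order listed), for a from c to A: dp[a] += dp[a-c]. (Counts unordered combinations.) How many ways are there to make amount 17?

after  coin     0     1     2     3     4     5     6     7     8     9    10    11    12    13    14    15    16    17
          1     1     1     1     1     1     1     1     1     1     1     1     1     1     1     1     1     1     1
          2     1     1     2     2     3     3     4     4     5     5     6     6     7     7     8     8     9     9
          3     1     1     2     3     4     5     7     8    10    12    14    16    19    21    24    27    30    33
          7     1     1     2     3     4     5     7     9    11    14    17    20    24    28    33    38    44    50

50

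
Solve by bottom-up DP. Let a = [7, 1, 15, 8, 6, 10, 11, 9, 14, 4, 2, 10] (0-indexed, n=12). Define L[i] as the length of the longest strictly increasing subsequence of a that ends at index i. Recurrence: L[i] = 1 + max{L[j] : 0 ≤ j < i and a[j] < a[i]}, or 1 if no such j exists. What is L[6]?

4

   i    0    1    2    3    4    5    6    7    8    9   10   11
a[i]    7    1   15    8    6   10   11    9   14    4    2   10
L[i]    1    1    2    2    2    3    4    3    5    2    2    4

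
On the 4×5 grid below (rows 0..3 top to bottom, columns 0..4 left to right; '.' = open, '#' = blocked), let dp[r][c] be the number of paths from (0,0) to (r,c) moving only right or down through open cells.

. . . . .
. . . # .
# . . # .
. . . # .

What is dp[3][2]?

r\c   0   1   2   3   4
  0   1   1   1   1   1
  1   1   2   3   0   1
  2   0   2   5   0   1
  3   0   2   7   0   1

7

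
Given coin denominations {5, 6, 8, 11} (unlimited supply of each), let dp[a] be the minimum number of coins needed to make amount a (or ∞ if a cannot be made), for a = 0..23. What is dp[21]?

 a  0  1  2  3  4  5  6  7  8  9 10 11 12 13 14 15 16 17 18 19 20 21 22 23
dp  0  -  -  -  -  1  1  -  1  -  2  1  2  2  2  3  2  2  3  2  3  3  2  3
(- denotes ∞ / unreachable)

3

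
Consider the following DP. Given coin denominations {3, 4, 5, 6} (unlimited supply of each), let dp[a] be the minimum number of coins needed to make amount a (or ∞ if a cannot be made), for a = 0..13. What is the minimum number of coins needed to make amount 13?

 a  0  1  2  3  4  5  6  7  8  9 10 11 12 13
dp  0  -  -  1  1  1  1  2  2  2  2  2  2  3
(- denotes ∞ / unreachable)

3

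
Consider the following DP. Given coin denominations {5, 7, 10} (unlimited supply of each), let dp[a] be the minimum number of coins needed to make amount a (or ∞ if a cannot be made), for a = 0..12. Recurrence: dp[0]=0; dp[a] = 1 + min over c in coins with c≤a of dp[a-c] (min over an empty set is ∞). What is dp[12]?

 a  0  1  2  3  4  5  6  7  8  9 10 11 12
dp  0  -  -  -  -  1  -  1  -  -  1  -  2
(- denotes ∞ / unreachable)

2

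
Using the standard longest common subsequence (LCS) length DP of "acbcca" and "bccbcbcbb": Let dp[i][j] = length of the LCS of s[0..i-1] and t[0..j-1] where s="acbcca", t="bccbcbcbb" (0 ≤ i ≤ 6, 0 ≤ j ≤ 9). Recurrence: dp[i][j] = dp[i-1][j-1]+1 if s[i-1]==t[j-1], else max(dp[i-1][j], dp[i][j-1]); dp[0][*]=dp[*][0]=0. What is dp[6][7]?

4

   ''  b  c  c  b  c  b  c  b  b
''  0  0  0  0  0  0  0  0  0  0
 a  0  0  0  0  0  0  0  0  0  0
 c  0  0  1  1  1  1  1  1  1  1
 b  0  1  1  1  2  2  2  2  2  2
 c  0  1  2  2  2  3  3  3  3  3
 c  0  1  2  3  3  3  3  4  4  4
 a  0  1  2  3  3  3  3  4  4  4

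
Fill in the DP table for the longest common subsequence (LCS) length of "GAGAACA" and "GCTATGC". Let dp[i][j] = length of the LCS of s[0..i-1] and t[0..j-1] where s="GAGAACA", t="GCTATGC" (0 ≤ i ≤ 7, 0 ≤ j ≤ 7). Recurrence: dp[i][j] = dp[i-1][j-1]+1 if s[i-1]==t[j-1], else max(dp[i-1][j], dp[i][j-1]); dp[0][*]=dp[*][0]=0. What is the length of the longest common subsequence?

4

   ''  G  C  T  A  T  G  C
''  0  0  0  0  0  0  0  0
 G  0  1  1  1  1  1  1  1
 A  0  1  1  1  2  2  2  2
 G  0  1  1  1  2  2  3  3
 A  0  1  1  1  2  2  3  3
 A  0  1  1  1  2  2  3  3
 C  0  1  2  2  2  2  3  4
 A  0  1  2  2  3  3  3  4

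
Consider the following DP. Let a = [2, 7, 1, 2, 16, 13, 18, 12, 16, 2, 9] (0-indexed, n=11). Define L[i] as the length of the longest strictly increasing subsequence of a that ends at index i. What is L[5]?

3

   i    0    1    2    3    4    5    6    7    8    9   10
a[i]    2    7    1    2   16   13   18   12   16    2    9
L[i]    1    2    1    2    3    3    4    3    4    2    3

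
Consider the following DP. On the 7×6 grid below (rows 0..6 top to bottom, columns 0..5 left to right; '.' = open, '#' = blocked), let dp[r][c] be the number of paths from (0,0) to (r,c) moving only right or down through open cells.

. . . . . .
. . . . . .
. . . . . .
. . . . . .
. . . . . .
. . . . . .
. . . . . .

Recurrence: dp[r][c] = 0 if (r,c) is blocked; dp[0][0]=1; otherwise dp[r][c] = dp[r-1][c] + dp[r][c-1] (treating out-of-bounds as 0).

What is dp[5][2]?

r\c   0   1   2   3   4   5
  0   1   1   1   1   1   1
  1   1   2   3   4   5   6
  2   1   3   6  10  15  21
  3   1   4  10  20  35  56
  4   1   5  15  35  70 126
  5   1   6  21  56 126 252
  6   1   7  28  84 210 462

21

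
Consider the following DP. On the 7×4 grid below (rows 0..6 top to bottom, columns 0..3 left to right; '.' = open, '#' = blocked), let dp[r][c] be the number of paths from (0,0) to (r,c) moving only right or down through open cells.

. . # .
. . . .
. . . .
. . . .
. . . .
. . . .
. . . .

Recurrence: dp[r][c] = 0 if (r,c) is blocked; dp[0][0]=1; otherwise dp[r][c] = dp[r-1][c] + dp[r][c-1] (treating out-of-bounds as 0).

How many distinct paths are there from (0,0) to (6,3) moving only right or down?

r\c   0   1   2   3
  0   1   1   0   0
  1   1   2   2   2
  2   1   3   5   7
  3   1   4   9  16
  4   1   5  14  30
  5   1   6  20  50
  6   1   7  27  77

77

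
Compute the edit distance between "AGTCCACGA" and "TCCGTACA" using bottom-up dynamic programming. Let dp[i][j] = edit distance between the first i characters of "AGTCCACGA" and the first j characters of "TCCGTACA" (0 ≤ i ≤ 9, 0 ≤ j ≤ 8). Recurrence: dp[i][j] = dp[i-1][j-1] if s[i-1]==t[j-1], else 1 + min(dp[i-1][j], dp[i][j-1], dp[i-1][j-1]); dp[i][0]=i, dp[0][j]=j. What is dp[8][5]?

5

   ''  T  C  C  G  T  A  C  A
''  0  1  2  3  4  5  6  7  8
 A  1  1  2  3  4  5  5  6  7
 G  2  2  2  3  3  4  5  6  7
 T  3  2  3  3  4  3  4  5  6
 C  4  3  2  3  4  4  4  4  5
 C  5  4  3  2  3  4  5  4  5
 A  6  5  4  3  3  4  4  5  4
 C  7  6  5  4  4  4  5  4  5
 G  8  7  6  5  4  5  5  5  5
 A  9  8  7  6  5  5  5  6  5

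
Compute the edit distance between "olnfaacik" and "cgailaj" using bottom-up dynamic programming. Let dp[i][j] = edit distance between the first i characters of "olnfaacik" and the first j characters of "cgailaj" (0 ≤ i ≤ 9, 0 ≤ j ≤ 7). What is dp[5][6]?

   ''  c  g  a  i  l  a  j
''  0  1  2  3  4  5  6  7
 o  1  1  2  3  4  5  6  7
 l  2  2  2  3  4  4  5  6
 n  3  3  3  3  4  5  5  6
 f  4  4  4  4  4  5  6  6
 a  5  5  5  4  5  5  5  6
 a  6  6  6  5  5  6  5  6
 c  7  6  7  6  6  6  6  6
 i  8  7  7  7  6  7  7  7
 k  9  8  8  8  7  7  8  8

5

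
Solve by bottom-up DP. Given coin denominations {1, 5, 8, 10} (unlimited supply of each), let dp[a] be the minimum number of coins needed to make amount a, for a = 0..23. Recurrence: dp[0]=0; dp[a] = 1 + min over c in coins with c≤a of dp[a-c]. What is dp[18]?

 a  0  1  2  3  4  5  6  7  8  9 10 11 12 13 14 15 16 17 18 19 20 21 22 23
dp  0  1  2  3  4  1  2  3  1  2  1  2  3  2  3  2  2  3  2  3  2  3  4  3

2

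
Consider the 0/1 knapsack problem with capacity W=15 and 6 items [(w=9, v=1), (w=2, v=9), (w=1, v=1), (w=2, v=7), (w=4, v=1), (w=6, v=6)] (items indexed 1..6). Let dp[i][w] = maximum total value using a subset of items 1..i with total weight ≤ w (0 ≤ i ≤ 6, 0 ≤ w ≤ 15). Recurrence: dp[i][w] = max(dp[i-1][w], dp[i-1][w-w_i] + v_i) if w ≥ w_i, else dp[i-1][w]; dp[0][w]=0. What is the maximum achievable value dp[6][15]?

24

i\w   0   1   2   3   4   5   6   7   8   9  10  11  12  13  14  15
  0   0   0   0   0   0   0   0   0   0   0   0   0   0   0   0   0
  1   0   0   0   0   0   0   0   0   0   1   1   1   1   1   1   1
  2   0   0   9   9   9   9   9   9   9   9   9  10  10  10  10  10
  3   0   1   9  10  10  10  10  10  10  10  10  10  11  11  11  11
  4   0   1   9  10  16  17  17  17  17  17  17  17  17  17  18  18
  5   0   1   9  10  16  17  17  17  17  18  18  18  18  18  18  18
  6   0   1   9  10  16  17  17  17  17  18  22  23  23  23  23  24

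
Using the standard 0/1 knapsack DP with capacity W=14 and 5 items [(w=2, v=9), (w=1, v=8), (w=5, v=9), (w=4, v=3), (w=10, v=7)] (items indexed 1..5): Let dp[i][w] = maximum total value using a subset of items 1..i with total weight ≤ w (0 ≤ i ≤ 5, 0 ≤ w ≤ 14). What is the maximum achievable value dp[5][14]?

29

i\w   0   1   2   3   4   5   6   7   8   9  10  11  12  13  14
  0   0   0   0   0   0   0   0   0   0   0   0   0   0   0   0
  1   0   0   9   9   9   9   9   9   9   9   9   9   9   9   9
  2   0   8   9  17  17  17  17  17  17  17  17  17  17  17  17
  3   0   8   9  17  17  17  17  18  26  26  26  26  26  26  26
  4   0   8   9  17  17  17  17  20  26  26  26  26  29  29  29
  5   0   8   9  17  17  17  17  20  26  26  26  26  29  29  29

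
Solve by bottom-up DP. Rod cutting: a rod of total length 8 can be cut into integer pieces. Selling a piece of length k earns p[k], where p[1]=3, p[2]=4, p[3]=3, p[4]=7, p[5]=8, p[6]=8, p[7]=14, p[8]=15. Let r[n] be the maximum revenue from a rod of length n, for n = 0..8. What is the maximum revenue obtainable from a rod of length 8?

   n    0    1    2    3    4    5    6    7    8
r[n]    0    3    6    9   12   15   18   21   24

24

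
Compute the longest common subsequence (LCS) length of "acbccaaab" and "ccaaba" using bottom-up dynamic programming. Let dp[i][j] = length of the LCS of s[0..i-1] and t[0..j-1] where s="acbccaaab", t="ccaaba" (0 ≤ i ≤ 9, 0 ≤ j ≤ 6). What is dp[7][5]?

4

   ''  c  c  a  a  b  a
''  0  0  0  0  0  0  0
 a  0  0  0  1  1  1  1
 c  0  1  1  1  1  1  1
 b  0  1  1  1  1  2  2
 c  0  1  2  2  2  2  2
 c  0  1  2  2  2  2  2
 a  0  1  2  3  3  3  3
 a  0  1  2  3  4  4  4
 a  0  1  2  3  4  4  5
 b  0  1  2  3  4  5  5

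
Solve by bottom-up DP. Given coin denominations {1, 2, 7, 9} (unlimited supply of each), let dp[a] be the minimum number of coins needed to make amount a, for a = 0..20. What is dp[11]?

 a  0  1  2  3  4  5  6  7  8  9 10 11 12 13 14 15 16 17 18 19 20
dp  0  1  1  2  2  3  3  1  2  1  2  2  3  3  2  3  2  3  2  3  3

2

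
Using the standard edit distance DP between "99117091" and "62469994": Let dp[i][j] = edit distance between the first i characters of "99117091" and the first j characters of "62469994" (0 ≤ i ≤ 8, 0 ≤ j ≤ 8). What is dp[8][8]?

   ''  6  2  4  6  9  9  9  4
''  0  1  2  3  4  5  6  7  8
 9  1  1  2  3  4  4  5  6  7
 9  2  2  2  3  4  4  4  5  6
 1  3  3  3  3  4  5  5  5  6
 1  4  4  4  4  4  5  6  6  6
 7  5  5  5  5  5  5  6  7  7
 0  6  6  6  6  6  6  6  7  8
 9  7  7  7  7  7  6  6  6  7
 1  8  8  8  8  8  7  7  7  7

7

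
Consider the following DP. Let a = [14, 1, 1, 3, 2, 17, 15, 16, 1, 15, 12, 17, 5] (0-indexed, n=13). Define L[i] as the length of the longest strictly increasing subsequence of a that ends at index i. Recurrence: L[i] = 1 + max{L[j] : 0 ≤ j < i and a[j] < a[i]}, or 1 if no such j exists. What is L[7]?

   i    0    1    2    3    4    5    6    7    8    9   10   11   12
a[i]   14    1    1    3    2   17   15   16    1   15   12   17    5
L[i]    1    1    1    2    2    3    3    4    1    3    3    5    3

4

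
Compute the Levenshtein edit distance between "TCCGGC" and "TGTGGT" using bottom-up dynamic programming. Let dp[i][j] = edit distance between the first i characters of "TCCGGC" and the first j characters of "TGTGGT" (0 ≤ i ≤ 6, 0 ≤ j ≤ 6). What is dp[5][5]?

   ''  T  G  T  G  G  T
''  0  1  2  3  4  5  6
 T  1  0  1  2  3  4  5
 C  2  1  1  2  3  4  5
 C  3  2  2  2  3  4  5
 G  4  3  2  3  2  3  4
 G  5  4  3  3  3  2  3
 C  6  5  4  4  4  3  3

2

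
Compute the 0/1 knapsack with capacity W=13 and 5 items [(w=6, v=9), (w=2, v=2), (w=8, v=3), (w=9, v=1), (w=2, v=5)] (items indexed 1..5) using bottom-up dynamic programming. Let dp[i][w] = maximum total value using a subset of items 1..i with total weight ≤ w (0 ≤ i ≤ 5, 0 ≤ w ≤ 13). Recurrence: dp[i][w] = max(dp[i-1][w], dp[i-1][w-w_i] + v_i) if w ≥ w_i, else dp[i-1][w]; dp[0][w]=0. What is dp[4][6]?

i\w   0   1   2   3   4   5   6   7   8   9  10  11  12  13
  0   0   0   0   0   0   0   0   0   0   0   0   0   0   0
  1   0   0   0   0   0   0   9   9   9   9   9   9   9   9
  2   0   0   2   2   2   2   9   9  11  11  11  11  11  11
  3   0   0   2   2   2   2   9   9  11  11  11  11  11  11
  4   0   0   2   2   2   2   9   9  11  11  11  11  11  11
  5   0   0   5   5   7   7   9   9  14  14  16  16  16  16

9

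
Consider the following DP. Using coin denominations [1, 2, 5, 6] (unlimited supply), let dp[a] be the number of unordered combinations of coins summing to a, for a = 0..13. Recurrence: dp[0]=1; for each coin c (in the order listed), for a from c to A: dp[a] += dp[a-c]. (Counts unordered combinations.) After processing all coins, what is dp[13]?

after  coin     0     1     2     3     4     5     6     7     8     9    10    11    12    13
          1     1     1     1     1     1     1     1     1     1     1     1     1     1     1
          2     1     1     2     2     3     3     4     4     5     5     6     6     7     7
          5     1     1     2     2     3     4     5     6     7     8    10    11    13    14
          6     1     1     2     2     3     4     6     7     9    10    13    15    19    21

21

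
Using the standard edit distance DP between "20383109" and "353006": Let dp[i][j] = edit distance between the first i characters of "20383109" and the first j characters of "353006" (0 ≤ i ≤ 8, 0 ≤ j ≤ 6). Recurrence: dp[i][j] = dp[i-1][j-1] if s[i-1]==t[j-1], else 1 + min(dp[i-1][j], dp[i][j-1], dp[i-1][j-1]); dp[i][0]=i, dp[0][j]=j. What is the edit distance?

5

   ''  3  5  3  0  0  6
''  0  1  2  3  4  5  6
 2  1  1  2  3  4  5  6
 0  2  2  2  3  3  4  5
 3  3  2  3  2  3  4  5
 8  4  3  3  3  3  4  5
 3  5  4  4  3  4  4  5
 1  6  5  5  4  4  5  5
 0  7  6  6  5  4  4  5
 9  8  7  7  6  5  5  5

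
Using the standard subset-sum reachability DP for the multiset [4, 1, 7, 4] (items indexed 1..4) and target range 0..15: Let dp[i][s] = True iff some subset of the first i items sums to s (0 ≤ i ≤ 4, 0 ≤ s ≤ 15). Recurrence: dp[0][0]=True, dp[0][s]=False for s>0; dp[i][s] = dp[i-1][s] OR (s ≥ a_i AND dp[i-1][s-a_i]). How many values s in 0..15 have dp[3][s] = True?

i\s   0   1   2   3   4   5   6   7   8   9  10  11  12  13  14  15
  0   T   F   F   F   F   F   F   F   F   F   F   F   F   F   F   F
  1   T   F   F   F   T   F   F   F   F   F   F   F   F   F   F   F
  2   T   T   F   F   T   T   F   F   F   F   F   F   F   F   F   F
  3   T   T   F   F   T   T   F   T   T   F   F   T   T   F   F   F
  4   T   T   F   F   T   T   F   T   T   T   F   T   T   F   F   T

8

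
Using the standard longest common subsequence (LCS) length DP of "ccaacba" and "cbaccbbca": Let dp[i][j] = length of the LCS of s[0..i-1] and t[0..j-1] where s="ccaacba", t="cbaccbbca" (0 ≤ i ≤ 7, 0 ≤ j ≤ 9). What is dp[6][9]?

4

   ''  c  b  a  c  c  b  b  c  a
''  0  0  0  0  0  0  0  0  0  0
 c  0  1  1  1  1  1  1  1  1  1
 c  0  1  1  1  2  2  2  2  2  2
 a  0  1  1  2  2  2  2  2  2  3
 a  0  1  1  2  2  2  2  2  2  3
 c  0  1  1  2  3  3  3  3  3  3
 b  0  1  2  2  3  3  4  4  4  4
 a  0  1  2  3  3  3  4  4  4  5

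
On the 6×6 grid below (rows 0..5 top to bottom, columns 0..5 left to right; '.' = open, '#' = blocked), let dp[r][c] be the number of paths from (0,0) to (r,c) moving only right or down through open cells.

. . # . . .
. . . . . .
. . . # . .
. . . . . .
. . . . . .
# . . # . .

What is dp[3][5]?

r\c   0   1   2   3   4   5
  0   1   1   0   0   0   0
  1   1   2   2   2   2   2
  2   1   3   5   0   2   4
  3   1   4   9   9  11  15
  4   1   5  14  23  34  49
  5   0   5  19   0  34  83

15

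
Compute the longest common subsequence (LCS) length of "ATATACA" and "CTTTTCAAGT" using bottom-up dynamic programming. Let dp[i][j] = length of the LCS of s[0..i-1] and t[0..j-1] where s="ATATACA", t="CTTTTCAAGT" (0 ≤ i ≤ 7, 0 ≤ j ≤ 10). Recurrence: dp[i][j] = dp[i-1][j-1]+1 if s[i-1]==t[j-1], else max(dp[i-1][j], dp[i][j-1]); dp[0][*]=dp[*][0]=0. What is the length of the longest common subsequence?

4

   ''  C  T  T  T  T  C  A  A  G  T
''  0  0  0  0  0  0  0  0  0  0  0
 A  0  0  0  0  0  0  0  1  1  1  1
 T  0  0  1  1  1  1  1  1  1  1  2
 A  0  0  1  1  1  1  1  2  2  2  2
 T  0  0  1  2  2  2  2  2  2  2  3
 A  0  0  1  2  2  2  2  3  3  3  3
 C  0  1  1  2  2  2  3  3  3  3  3
 A  0  1  1  2  2  2  3  4  4  4  4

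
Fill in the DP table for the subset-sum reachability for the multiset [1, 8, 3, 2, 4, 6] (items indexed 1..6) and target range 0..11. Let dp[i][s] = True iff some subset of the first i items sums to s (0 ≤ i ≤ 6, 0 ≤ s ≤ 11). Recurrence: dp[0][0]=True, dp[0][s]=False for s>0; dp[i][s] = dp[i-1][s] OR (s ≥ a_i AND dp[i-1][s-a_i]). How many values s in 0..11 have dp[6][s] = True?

12

i\s   0   1   2   3   4   5   6   7   8   9  10  11
  0   T   F   F   F   F   F   F   F   F   F   F   F
  1   T   T   F   F   F   F   F   F   F   F   F   F
  2   T   T   F   F   F   F   F   F   T   T   F   F
  3   T   T   F   T   T   F   F   F   T   T   F   T
  4   T   T   T   T   T   T   T   F   T   T   T   T
  5   T   T   T   T   T   T   T   T   T   T   T   T
  6   T   T   T   T   T   T   T   T   T   T   T   T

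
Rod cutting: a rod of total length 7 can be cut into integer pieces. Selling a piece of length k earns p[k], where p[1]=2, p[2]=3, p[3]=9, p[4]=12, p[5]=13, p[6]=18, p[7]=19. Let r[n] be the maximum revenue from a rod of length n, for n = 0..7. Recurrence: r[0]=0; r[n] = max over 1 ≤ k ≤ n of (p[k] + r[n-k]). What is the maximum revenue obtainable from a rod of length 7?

21

   n    0    1    2    3    4    5    6    7
r[n]    0    2    4    9   12   14   18   21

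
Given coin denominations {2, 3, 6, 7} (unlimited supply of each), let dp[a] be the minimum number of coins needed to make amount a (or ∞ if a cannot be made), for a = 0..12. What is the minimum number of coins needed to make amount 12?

2

 a  0  1  2  3  4  5  6  7  8  9 10 11 12
dp  0  -  1  1  2  2  1  1  2  2  2  3  2
(- denotes ∞ / unreachable)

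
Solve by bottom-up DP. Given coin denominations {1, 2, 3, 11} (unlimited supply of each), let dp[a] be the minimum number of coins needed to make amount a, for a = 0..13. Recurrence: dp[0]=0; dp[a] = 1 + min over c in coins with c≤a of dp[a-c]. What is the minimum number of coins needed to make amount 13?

2

 a  0  1  2  3  4  5  6  7  8  9 10 11 12 13
dp  0  1  1  1  2  2  2  3  3  3  4  1  2  2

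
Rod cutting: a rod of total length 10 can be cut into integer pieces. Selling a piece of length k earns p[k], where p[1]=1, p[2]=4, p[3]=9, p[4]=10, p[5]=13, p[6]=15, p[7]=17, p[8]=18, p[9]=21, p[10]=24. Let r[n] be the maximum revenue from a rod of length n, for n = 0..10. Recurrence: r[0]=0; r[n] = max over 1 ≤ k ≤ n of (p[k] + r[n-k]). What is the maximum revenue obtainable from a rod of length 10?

   n    0    1    2    3    4    5    6    7    8    9   10
r[n]    0    1    4    9   10   13   18   19   22   27   28

28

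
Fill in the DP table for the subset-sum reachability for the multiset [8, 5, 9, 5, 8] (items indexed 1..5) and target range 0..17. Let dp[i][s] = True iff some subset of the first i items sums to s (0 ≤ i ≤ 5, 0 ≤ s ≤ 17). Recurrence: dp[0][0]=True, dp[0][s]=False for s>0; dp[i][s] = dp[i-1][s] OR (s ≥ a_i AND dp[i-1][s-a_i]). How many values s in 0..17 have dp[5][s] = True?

9

i\s   0   1   2   3   4   5   6   7   8   9  10  11  12  13  14  15  16  17
  0   T   F   F   F   F   F   F   F   F   F   F   F   F   F   F   F   F   F
  1   T   F   F   F   F   F   F   F   T   F   F   F   F   F   F   F   F   F
  2   T   F   F   F   F   T   F   F   T   F   F   F   F   T   F   F   F   F
  3   T   F   F   F   F   T   F   F   T   T   F   F   F   T   T   F   F   T
  4   T   F   F   F   F   T   F   F   T   T   T   F   F   T   T   F   F   T
  5   T   F   F   F   F   T   F   F   T   T   T   F   F   T   T   F   T   T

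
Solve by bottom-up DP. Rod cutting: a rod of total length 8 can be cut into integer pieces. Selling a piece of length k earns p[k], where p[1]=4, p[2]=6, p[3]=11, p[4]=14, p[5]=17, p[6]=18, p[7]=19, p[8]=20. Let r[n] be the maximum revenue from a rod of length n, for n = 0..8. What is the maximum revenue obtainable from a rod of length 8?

   n    0    1    2    3    4    5    6    7    8
r[n]    0    4    8   12   16   20   24   28   32

32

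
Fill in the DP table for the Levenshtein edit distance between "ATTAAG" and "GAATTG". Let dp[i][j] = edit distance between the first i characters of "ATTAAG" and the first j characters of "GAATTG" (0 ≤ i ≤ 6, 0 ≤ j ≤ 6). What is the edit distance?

   ''  G  A  A  T  T  G
''  0  1  2  3  4  5  6
 A  1  1  1  2  3  4  5
 T  2  2  2  2  2  3  4
 T  3  3  3  3  2  2  3
 A  4  4  3  3  3  3  3
 A  5  5  4  3  4  4  4
 G  6  5  5  4  4  5  4

4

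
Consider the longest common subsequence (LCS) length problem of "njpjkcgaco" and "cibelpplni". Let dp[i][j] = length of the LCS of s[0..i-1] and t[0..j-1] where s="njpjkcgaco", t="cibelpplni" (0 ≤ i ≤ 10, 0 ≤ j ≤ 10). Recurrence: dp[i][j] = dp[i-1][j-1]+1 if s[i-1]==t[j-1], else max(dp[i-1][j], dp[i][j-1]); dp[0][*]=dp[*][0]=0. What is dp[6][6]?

   ''  c  i  b  e  l  p  p  l  n  i
''  0  0  0  0  0  0  0  0  0  0  0
 n  0  0  0  0  0  0  0  0  0  1  1
 j  0  0  0  0  0  0  0  0  0  1  1
 p  0  0  0  0  0  0  1  1  1  1  1
 j  0  0  0  0  0  0  1  1  1  1  1
 k  0  0  0  0  0  0  1  1  1  1  1
 c  0  1  1  1  1  1  1  1  1  1  1
 g  0  1  1  1  1  1  1  1  1  1  1
 a  0  1  1  1  1  1  1  1  1  1  1
 c  0  1  1  1  1  1  1  1  1  1  1
 o  0  1  1  1  1  1  1  1  1  1  1

1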